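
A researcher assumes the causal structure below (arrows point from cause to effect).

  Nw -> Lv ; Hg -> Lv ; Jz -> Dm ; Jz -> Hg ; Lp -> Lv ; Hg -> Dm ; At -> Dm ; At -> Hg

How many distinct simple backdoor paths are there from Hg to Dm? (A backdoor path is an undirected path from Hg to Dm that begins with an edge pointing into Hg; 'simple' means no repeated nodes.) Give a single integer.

A backdoor path from Hg to Dm is any simple undirected path whose first edge points into Hg (i.e. leaves Hg via a parent).
Parents of Hg: {At, Jz}.
Enumerating:
  P1: Hg <- At -> Dm
  P2: Hg <- Jz -> Dm
That exhausts the simple backdoor paths. Count: 2.

2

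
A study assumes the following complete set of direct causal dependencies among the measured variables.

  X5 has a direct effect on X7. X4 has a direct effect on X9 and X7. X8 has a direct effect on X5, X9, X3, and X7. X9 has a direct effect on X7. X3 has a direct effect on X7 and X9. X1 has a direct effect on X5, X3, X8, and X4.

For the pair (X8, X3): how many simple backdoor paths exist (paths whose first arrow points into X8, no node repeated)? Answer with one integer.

8

A backdoor path from X8 to X3 is any simple undirected path whose first edge points into X8 (i.e. leaves X8 via a parent).
Parents of X8: {X1}.
Enumerating:
  P1: X8 <- X1 -> X4 -> X9 <- X3
  P2: X8 <- X1 -> X4 -> X9 -> X7 <- X3
  P3: X8 <- X1 -> X4 -> X7 <- X3
  P4: X8 <- X1 -> X4 -> X7 <- X9 <- X3
  P5: X8 <- X1 -> X3
  P6: X8 <- X1 -> X5 -> X7 <- X4 -> X9 <- X3
  P7: X8 <- X1 -> X5 -> X7 <- X3
  P8: X8 <- X1 -> X5 -> X7 <- X9 <- X3
That exhausts the simple backdoor paths. Count: 8.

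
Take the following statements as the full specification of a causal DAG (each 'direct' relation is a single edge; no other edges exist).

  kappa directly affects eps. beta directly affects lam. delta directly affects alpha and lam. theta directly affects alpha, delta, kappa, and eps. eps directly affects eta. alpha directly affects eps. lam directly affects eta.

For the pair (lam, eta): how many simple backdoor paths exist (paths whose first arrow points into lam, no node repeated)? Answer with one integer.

6

A backdoor path from lam to eta is any simple undirected path whose first edge points into lam (i.e. leaves lam via a parent).
Parents of lam: {beta, delta}.
Enumerating:
  P1: lam <- delta <- theta -> kappa -> eps -> eta
  P2: lam <- delta <- theta -> alpha -> eps -> eta
  P3: lam <- delta <- theta -> eps -> eta
  P4: lam <- delta -> alpha <- theta -> kappa -> eps -> eta
  P5: lam <- delta -> alpha <- theta -> eps -> eta
  P6: lam <- delta -> alpha -> eps -> eta
That exhausts the simple backdoor paths. Count: 6.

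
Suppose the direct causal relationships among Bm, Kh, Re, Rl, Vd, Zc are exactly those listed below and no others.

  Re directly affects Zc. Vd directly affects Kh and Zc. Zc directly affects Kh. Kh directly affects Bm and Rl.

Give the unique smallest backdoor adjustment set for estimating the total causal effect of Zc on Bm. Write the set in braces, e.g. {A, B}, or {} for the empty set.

Variables eligible for adjustment (non-descendants of Zc, excluding Zc and Bm): {Re, Vd}.
Backdoor paths from Zc to Bm:
  P1: Zc <- Vd -> Kh -> Bm
The empty set is not sufficient: P1 (Zc <- Vd -> Kh -> Bm) has no collider blocking it and no conditioned non-collider, so it is open.
Try {Vd}:
  P1: blocked at fork node Vd ∈ conditioning set.
{Vd} contains no descendant of Zc and blocks every backdoor path.
No other singleton works — e.g. {Re} leaves P1 open — so {Vd} is the unique smallest valid adjustment set.

{Vd}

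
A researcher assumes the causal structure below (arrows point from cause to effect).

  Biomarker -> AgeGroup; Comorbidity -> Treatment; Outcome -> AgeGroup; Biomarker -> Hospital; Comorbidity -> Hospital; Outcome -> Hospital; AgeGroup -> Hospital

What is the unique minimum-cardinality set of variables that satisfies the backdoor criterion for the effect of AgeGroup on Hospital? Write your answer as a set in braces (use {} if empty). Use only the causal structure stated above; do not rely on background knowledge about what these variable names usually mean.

{Biomarker, Outcome}

Variables eligible for adjustment (non-descendants of AgeGroup, excluding AgeGroup and Hospital): {Biomarker, Comorbidity, Outcome, Treatment}.
Backdoor paths from AgeGroup to Hospital:
  P1: AgeGroup <- Outcome -> Hospital
  P2: AgeGroup <- Biomarker -> Hospital
The empty set is not sufficient: P1 (AgeGroup <- Outcome -> Hospital) has no collider blocking it and no conditioned non-collider, so it is open.
Try {Biomarker, Outcome}:
  P1: blocked at fork node Outcome ∈ conditioning set.
  P2: blocked at fork node Biomarker ∈ conditioning set.
{Biomarker, Outcome} contains no descendant of AgeGroup and blocks every backdoor path.
Every element of {Biomarker, Outcome} is needed (dropping Biomarker leaves P2 open; dropping Outcome leaves P1 open), so no proper subset is valid.
Among all size-2 subsets of the eligible variables, only {Biomarker, Outcome} blocks every backdoor path, so it is the unique smallest valid adjustment set.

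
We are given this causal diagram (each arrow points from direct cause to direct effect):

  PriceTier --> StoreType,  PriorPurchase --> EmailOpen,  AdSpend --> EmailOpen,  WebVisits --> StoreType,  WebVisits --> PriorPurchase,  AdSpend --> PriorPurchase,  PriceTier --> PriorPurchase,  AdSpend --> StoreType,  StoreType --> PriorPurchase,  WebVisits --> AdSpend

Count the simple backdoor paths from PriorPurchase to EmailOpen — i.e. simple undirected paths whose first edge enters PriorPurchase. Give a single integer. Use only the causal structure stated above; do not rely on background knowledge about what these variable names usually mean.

7

A backdoor path from PriorPurchase to EmailOpen is any simple undirected path whose first edge points into PriorPurchase (i.e. leaves PriorPurchase via a parent).
Parents of PriorPurchase: {AdSpend, PriceTier, StoreType, WebVisits}.
Enumerating:
  P1: PriorPurchase <- WebVisits -> AdSpend -> EmailOpen
  P2: PriorPurchase <- WebVisits -> StoreType <- AdSpend -> EmailOpen
  P3: PriorPurchase <- AdSpend -> EmailOpen
  P4: PriorPurchase <- PriceTier -> StoreType <- WebVisits -> AdSpend -> EmailOpen
  P5: PriorPurchase <- PriceTier -> StoreType <- AdSpend -> EmailOpen
  P6: PriorPurchase <- StoreType <- WebVisits -> AdSpend -> EmailOpen
  P7: PriorPurchase <- StoreType <- AdSpend -> EmailOpen
That exhausts the simple backdoor paths. Count: 7.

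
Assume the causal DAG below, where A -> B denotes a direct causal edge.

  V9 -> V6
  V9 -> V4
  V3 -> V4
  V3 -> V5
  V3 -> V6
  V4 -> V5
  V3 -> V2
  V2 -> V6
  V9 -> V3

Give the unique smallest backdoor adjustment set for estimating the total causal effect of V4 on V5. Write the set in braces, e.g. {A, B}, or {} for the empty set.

Variables eligible for adjustment (non-descendants of V4, excluding V4 and V5): {V2, V3, V6, V9}.
Backdoor paths from V4 to V5:
  P1: V4 <- V9 -> V3 -> V5
  P2: V4 <- V9 -> V6 <- V3 -> V5
  P3: V4 <- V9 -> V6 <- V2 <- V3 -> V5
  P4: V4 <- V3 -> V5
The empty set is not sufficient: P1 (V4 <- V9 -> V3 -> V5) has no collider blocking it and no conditioned non-collider, so it is open.
Try {V3}:
  P1: blocked at chain node V3 ∈ conditioning set.
  P2: blocked at collider V6 (neither it nor any descendant is in the conditioning set).
  P3: blocked at collider V6 (neither it nor any descendant is in the conditioning set).
  P4: blocked at fork node V3 ∈ conditioning set.
{V3} contains no descendant of V4 and blocks every backdoor path.
No other singleton works — e.g. {V9} leaves P4 open — so {V3} is the unique smallest valid adjustment set.

{V3}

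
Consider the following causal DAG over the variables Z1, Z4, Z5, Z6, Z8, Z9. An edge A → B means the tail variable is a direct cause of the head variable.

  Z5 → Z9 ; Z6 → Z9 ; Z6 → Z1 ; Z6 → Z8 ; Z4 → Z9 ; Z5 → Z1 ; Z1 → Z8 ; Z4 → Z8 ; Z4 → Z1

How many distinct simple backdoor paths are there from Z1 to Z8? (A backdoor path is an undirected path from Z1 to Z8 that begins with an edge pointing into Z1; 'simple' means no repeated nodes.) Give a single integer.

6

A backdoor path from Z1 to Z8 is any simple undirected path whose first edge points into Z1 (i.e. leaves Z1 via a parent).
Parents of Z1: {Z4, Z5, Z6}.
Enumerating:
  P1: Z1 <- Z5 -> Z9 <- Z6 -> Z8
  P2: Z1 <- Z5 -> Z9 <- Z4 -> Z8
  P3: Z1 <- Z6 -> Z8
  P4: Z1 <- Z6 -> Z9 <- Z4 -> Z8
  P5: Z1 <- Z4 -> Z8
  P6: Z1 <- Z4 -> Z9 <- Z6 -> Z8
That exhausts the simple backdoor paths. Count: 6.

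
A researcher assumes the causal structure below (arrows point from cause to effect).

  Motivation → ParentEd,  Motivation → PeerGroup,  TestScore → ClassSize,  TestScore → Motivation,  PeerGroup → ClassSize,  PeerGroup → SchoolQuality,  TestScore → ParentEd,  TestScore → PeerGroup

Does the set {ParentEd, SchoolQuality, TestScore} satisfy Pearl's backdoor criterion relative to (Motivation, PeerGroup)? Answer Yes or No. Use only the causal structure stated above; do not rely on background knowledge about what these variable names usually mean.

Backdoor paths from Motivation to PeerGroup (paths whose first edge points into Motivation):
  P1: Motivation <- TestScore -> PeerGroup
  P2: Motivation <- TestScore -> ClassSize <- PeerGroup
Condition 1 (no descendant of Motivation in the set): FAILS — ParentEd and SchoolQuality are descendants of Motivation.
Condition 2 (every backdoor path blocked by {ParentEd, SchoolQuality, TestScore}):
  P1: blocked at fork node TestScore ∈ conditioning set.
  P2: blocked at fork node TestScore ∈ conditioning set.
{ParentEd, SchoolQuality, TestScore} does not satisfy the backdoor criterion.

No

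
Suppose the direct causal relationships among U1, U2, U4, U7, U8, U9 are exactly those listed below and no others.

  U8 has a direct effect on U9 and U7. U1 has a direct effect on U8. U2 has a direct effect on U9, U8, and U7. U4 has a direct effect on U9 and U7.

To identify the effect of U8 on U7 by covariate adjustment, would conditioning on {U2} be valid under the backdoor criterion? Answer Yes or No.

Yes

Backdoor paths from U8 to U7 (paths whose first edge points into U8):
  P1: U8 <- U2 -> U9 <- U4 -> U7
  P2: U8 <- U2 -> U7
Condition 1 (no descendant of U8 in the set): holds — descendants of U8 are {U7, U9}; none are in {U2}.
Condition 2 (every backdoor path blocked by {U2}):
  P1: blocked at fork node U2 ∈ conditioning set.
  P2: blocked at fork node U2 ∈ conditioning set.
{U2} satisfies the backdoor criterion.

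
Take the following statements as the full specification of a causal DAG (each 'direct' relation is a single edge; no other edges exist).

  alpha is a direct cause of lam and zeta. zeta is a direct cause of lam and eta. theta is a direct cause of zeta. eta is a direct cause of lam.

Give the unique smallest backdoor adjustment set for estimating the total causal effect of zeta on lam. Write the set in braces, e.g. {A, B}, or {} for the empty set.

{alpha}

Variables eligible for adjustment (non-descendants of zeta, excluding zeta and lam): {alpha, theta}.
Backdoor paths from zeta to lam:
  P1: zeta <- alpha -> lam
The empty set is not sufficient: P1 (zeta <- alpha -> lam) has no collider blocking it and no conditioned non-collider, so it is open.
Try {alpha}:
  P1: blocked at fork node alpha ∈ conditioning set.
{alpha} contains no descendant of zeta and blocks every backdoor path.
No other singleton works — e.g. {theta} leaves P1 open — so {alpha} is the unique smallest valid adjustment set.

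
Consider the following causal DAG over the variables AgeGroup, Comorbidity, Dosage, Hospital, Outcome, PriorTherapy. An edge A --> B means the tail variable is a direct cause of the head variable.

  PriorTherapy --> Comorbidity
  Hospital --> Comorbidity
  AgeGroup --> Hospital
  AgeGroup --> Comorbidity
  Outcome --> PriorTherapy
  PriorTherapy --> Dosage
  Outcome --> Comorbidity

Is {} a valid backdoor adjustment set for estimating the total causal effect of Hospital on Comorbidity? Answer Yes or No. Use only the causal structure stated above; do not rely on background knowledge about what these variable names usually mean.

Backdoor paths from Hospital to Comorbidity (paths whose first edge points into Hospital):
  P1: Hospital <- AgeGroup -> Comorbidity
Condition 1 (no descendant of Hospital in the set): holds — descendants of Hospital are {Comorbidity}; none are in {}.
Condition 2 (every backdoor path blocked by {}):
  P1: open — no interior node is in the conditioning set.
{} does not satisfy the backdoor criterion.

No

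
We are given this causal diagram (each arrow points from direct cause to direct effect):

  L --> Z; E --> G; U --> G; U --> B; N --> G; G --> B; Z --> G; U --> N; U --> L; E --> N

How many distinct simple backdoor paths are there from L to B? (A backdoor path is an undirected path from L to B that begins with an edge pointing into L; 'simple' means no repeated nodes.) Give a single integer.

A backdoor path from L to B is any simple undirected path whose first edge points into L (i.e. leaves L via a parent).
Parents of L: {U}.
Enumerating:
  P1: L <- U -> N <- E -> G -> B
  P2: L <- U -> N -> G -> B
  P3: L <- U -> G -> B
  P4: L <- U -> B
That exhausts the simple backdoor paths. Count: 4.

4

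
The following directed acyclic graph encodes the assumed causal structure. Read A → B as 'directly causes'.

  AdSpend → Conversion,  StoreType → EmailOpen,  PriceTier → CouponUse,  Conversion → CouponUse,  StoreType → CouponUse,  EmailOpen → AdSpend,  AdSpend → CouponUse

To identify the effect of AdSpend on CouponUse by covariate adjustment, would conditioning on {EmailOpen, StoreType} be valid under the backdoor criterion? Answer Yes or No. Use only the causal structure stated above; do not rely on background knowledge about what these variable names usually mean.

Yes

Backdoor paths from AdSpend to CouponUse (paths whose first edge points into AdSpend):
  P1: AdSpend <- EmailOpen <- StoreType -> CouponUse
Condition 1 (no descendant of AdSpend in the set): holds — descendants of AdSpend are {Conversion, CouponUse}; none are in {EmailOpen, StoreType}.
Condition 2 (every backdoor path blocked by {EmailOpen, StoreType}):
  P1: blocked at chain node EmailOpen ∈ conditioning set.
{EmailOpen, StoreType} satisfies the backdoor criterion.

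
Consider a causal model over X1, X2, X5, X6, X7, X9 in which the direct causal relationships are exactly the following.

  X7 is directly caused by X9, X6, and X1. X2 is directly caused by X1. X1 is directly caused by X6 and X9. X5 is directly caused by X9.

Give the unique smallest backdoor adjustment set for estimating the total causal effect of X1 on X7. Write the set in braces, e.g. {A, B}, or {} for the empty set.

Variables eligible for adjustment (non-descendants of X1, excluding X1 and X7): {X5, X6, X9}.
Backdoor paths from X1 to X7:
  P1: X1 <- X6 -> X7
  P2: X1 <- X9 -> X7
The empty set is not sufficient: P1 (X1 <- X6 -> X7) has no collider blocking it and no conditioned non-collider, so it is open.
Try {X6, X9}:
  P1: blocked at fork node X6 ∈ conditioning set.
  P2: blocked at fork node X9 ∈ conditioning set.
{X6, X9} contains no descendant of X1 and blocks every backdoor path.
Every element of {X6, X9} is needed (dropping X6 leaves P1 open; dropping X9 leaves P2 open), so no proper subset is valid.
Among all size-2 subsets of the eligible variables, only {X6, X9} blocks every backdoor path, so it is the unique smallest valid adjustment set.

{X6, X9}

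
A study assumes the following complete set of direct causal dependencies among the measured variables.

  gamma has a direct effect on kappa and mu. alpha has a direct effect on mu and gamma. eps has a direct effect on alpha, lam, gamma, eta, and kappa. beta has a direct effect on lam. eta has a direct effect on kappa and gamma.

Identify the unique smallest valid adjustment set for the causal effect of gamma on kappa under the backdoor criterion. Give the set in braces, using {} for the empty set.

Variables eligible for adjustment (non-descendants of gamma, excluding gamma and kappa): {alpha, beta, eps, eta, lam}.
Backdoor paths from gamma to kappa:
  P1: gamma <- eps -> eta -> kappa
  P2: gamma <- eps -> kappa
  P3: gamma <- eta <- eps -> kappa
  P4: gamma <- eta -> kappa
  P5: gamma <- alpha <- eps -> eta -> kappa
  P6: gamma <- alpha <- eps -> kappa
The empty set is not sufficient: P1 (gamma <- eps -> eta -> kappa) has no collider blocking it and no conditioned non-collider, so it is open.
Try {eps, eta}:
  P1: blocked at fork node eps ∈ conditioning set.
  P2: blocked at fork node eps ∈ conditioning set.
  P3: blocked at chain node eta ∈ conditioning set.
  P4: blocked at fork node eta ∈ conditioning set.
  P5: blocked at fork node eps ∈ conditioning set.
  P6: blocked at fork node eps ∈ conditioning set.
{eps, eta} contains no descendant of gamma and blocks every backdoor path.
Every element of {eps, eta} is needed (dropping eps leaves P2 open; dropping eta leaves P4 open), so no proper subset is valid.
Among all size-2 subsets of the eligible variables, only {eps, eta} blocks every backdoor path, so it is the unique smallest valid adjustment set.

{eps, eta}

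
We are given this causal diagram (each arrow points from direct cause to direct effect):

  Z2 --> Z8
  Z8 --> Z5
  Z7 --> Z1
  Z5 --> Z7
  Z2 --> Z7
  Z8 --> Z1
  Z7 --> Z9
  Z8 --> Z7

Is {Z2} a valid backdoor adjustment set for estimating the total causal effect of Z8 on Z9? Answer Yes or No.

Yes

Backdoor paths from Z8 to Z9 (paths whose first edge points into Z8):
  P1: Z8 <- Z2 -> Z7 -> Z9
Condition 1 (no descendant of Z8 in the set): holds — descendants of Z8 are {Z1, Z5, Z7, Z9}; none are in {Z2}.
Condition 2 (every backdoor path blocked by {Z2}):
  P1: blocked at fork node Z2 ∈ conditioning set.
{Z2} satisfies the backdoor criterion.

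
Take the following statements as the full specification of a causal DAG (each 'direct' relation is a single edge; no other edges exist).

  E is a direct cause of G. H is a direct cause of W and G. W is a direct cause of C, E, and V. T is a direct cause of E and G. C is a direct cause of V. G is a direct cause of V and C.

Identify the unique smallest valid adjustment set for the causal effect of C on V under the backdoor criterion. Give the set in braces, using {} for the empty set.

{G, W}

Variables eligible for adjustment (non-descendants of C, excluding C and V): {E, G, H, T, W}.
Backdoor paths from C to V:
  P1: C <- W <- H -> G -> V
  P2: C <- W -> E <- T -> G -> V
  P3: C <- W -> E -> G -> V
  P4: C <- W -> V
  P5: C <- G <- H -> W -> V
  P6: C <- G <- T -> E <- W -> V
  P7: C <- G <- E <- W -> V
  P8: C <- G -> V
The empty set is not sufficient: P1 (C <- W <- H -> G -> V) has no collider blocking it and no conditioned non-collider, so it is open.
Try {G, W}:
  P1: blocked at chain node W ∈ conditioning set.
  P2: blocked at fork node W ∈ conditioning set.
  P3: blocked at fork node W ∈ conditioning set.
  P4: blocked at fork node W ∈ conditioning set.
  P5: blocked at chain node G ∈ conditioning set.
  P6: blocked at chain node G ∈ conditioning set.
  P7: blocked at chain node G ∈ conditioning set.
  P8: blocked at fork node G ∈ conditioning set.
{G, W} contains no descendant of C and blocks every backdoor path.
Every element of {G, W} is needed (dropping G leaves P8 open; dropping W leaves P4 open), so no proper subset is valid.
Among all size-2 subsets of the eligible variables, only {G, W} blocks every backdoor path, so it is the unique smallest valid adjustment set.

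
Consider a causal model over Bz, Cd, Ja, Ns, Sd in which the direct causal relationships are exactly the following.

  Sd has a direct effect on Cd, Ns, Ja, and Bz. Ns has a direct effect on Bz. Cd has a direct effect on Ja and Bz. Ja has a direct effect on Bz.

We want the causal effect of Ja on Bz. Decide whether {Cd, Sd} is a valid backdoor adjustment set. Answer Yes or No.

Backdoor paths from Ja to Bz (paths whose first edge points into Ja):
  P1: Ja <- Sd -> Ns -> Bz
  P2: Ja <- Sd -> Cd -> Bz
  P3: Ja <- Sd -> Bz
  P4: Ja <- Cd <- Sd -> Ns -> Bz
  P5: Ja <- Cd <- Sd -> Bz
  P6: Ja <- Cd -> Bz
Condition 1 (no descendant of Ja in the set): holds — descendants of Ja are {Bz}; none are in {Cd, Sd}.
Condition 2 (every backdoor path blocked by {Cd, Sd}):
  P1: blocked at fork node Sd ∈ conditioning set.
  P2: blocked at fork node Sd ∈ conditioning set.
  P3: blocked at fork node Sd ∈ conditioning set.
  P4: blocked at chain node Cd ∈ conditioning set.
  P5: blocked at chain node Cd ∈ conditioning set.
  P6: blocked at fork node Cd ∈ conditioning set.
{Cd, Sd} satisfies the backdoor criterion.

Yes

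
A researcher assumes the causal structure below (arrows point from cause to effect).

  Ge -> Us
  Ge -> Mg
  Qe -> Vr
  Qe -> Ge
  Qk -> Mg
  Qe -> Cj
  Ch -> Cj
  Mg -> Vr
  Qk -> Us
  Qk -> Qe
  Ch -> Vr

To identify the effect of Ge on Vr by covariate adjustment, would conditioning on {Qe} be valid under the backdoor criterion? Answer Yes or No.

Backdoor paths from Ge to Vr (paths whose first edge points into Ge):
  P1: Ge <- Qe <- Qk -> Mg -> Vr
  P2: Ge <- Qe -> Cj <- Ch -> Vr
  P3: Ge <- Qe -> Vr
Condition 1 (no descendant of Ge in the set): holds — descendants of Ge are {Mg, Us, Vr}; none are in {Qe}.
Condition 2 (every backdoor path blocked by {Qe}):
  P1: blocked at chain node Qe ∈ conditioning set.
  P2: blocked at fork node Qe ∈ conditioning set.
  P3: blocked at fork node Qe ∈ conditioning set.
{Qe} satisfies the backdoor criterion.

Yes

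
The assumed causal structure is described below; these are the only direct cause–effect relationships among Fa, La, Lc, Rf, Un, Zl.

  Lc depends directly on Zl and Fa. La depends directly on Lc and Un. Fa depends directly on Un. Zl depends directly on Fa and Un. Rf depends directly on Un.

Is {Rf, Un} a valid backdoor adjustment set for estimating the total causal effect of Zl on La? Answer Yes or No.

Backdoor paths from Zl to La (paths whose first edge points into Zl):
  P1: Zl <- Un -> Fa -> Lc -> La
  P2: Zl <- Un -> La
  P3: Zl <- Fa <- Un -> La
  P4: Zl <- Fa -> Lc -> La
Condition 1 (no descendant of Zl in the set): holds — descendants of Zl are {La, Lc}; none are in {Rf, Un}.
Condition 2 (every backdoor path blocked by {Rf, Un}):
  P1: blocked at fork node Un ∈ conditioning set.
  P2: blocked at fork node Un ∈ conditioning set.
  P3: blocked at fork node Un ∈ conditioning set.
  P4: open — no interior node is in the conditioning set.
{Rf, Un} does not satisfy the backdoor criterion.

No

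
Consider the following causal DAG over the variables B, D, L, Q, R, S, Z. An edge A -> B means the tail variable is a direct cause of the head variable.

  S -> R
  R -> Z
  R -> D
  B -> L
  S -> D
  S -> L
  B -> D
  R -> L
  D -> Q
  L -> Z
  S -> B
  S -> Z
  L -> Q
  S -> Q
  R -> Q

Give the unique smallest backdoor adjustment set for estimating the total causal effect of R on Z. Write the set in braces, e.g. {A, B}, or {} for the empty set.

Variables eligible for adjustment (non-descendants of R, excluding R and Z): {B, S}.
Backdoor paths from R to Z:
  P1: R <- S -> B -> L -> Z
  P2: R <- S -> B -> D -> Q <- L -> Z
  P3: R <- S -> L -> Z
  P4: R <- S -> D <- B -> L -> Z
  P5: R <- S -> D -> Q <- L -> Z
  P6: R <- S -> Q <- L -> Z
  P7: R <- S -> Q <- D <- B -> L -> Z
  P8: R <- S -> Z
The empty set is not sufficient: P1 (R <- S -> B -> L -> Z) has no collider blocking it and no conditioned non-collider, so it is open.
Try {S}:
  P1: blocked at fork node S ∈ conditioning set.
  P2: blocked at fork node S ∈ conditioning set.
  P3: blocked at fork node S ∈ conditioning set.
  P4: blocked at fork node S ∈ conditioning set.
  P5: blocked at fork node S ∈ conditioning set.
  P6: blocked at fork node S ∈ conditioning set.
  P7: blocked at fork node S ∈ conditioning set.
  P8: blocked at fork node S ∈ conditioning set.
{S} contains no descendant of R and blocks every backdoor path.
No other singleton works — e.g. {B} leaves P3 open — so {S} is the unique smallest valid adjustment set.

{S}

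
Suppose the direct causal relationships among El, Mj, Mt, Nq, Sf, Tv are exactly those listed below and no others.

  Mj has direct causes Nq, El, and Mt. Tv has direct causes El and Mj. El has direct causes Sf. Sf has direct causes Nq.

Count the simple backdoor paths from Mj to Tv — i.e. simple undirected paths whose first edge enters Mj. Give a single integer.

2

A backdoor path from Mj to Tv is any simple undirected path whose first edge points into Mj (i.e. leaves Mj via a parent).
Parents of Mj: {El, Mt, Nq}.
Enumerating:
  P1: Mj <- Nq -> Sf -> El -> Tv
  P2: Mj <- El -> Tv
That exhausts the simple backdoor paths. Count: 2.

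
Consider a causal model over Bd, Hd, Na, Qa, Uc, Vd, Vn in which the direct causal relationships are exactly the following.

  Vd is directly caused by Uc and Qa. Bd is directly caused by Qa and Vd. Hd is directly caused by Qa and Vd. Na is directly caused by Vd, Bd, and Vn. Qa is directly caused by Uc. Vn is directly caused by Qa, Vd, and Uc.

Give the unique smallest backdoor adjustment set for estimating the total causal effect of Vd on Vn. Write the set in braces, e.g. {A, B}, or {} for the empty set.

Variables eligible for adjustment (non-descendants of Vd, excluding Vd and Vn): {Qa, Uc}.
Backdoor paths from Vd to Vn:
  P1: Vd <- Uc -> Qa -> Vn
  P2: Vd <- Uc -> Qa -> Bd -> Na <- Vn
  P3: Vd <- Uc -> Vn
  P4: Vd <- Qa <- Uc -> Vn
  P5: Vd <- Qa -> Vn
  P6: Vd <- Qa -> Bd -> Na <- Vn
The empty set is not sufficient: P1 (Vd <- Uc -> Qa -> Vn) has no collider blocking it and no conditioned non-collider, so it is open.
Try {Qa, Uc}:
  P1: blocked at fork node Uc ∈ conditioning set.
  P2: blocked at fork node Uc ∈ conditioning set.
  P3: blocked at fork node Uc ∈ conditioning set.
  P4: blocked at chain node Qa ∈ conditioning set.
  P5: blocked at fork node Qa ∈ conditioning set.
  P6: blocked at fork node Qa ∈ conditioning set.
{Qa, Uc} contains no descendant of Vd and blocks every backdoor path.
Every element of {Qa, Uc} is needed (dropping Qa leaves P5 open; dropping Uc leaves P3 open), so no proper subset is valid.
Among all size-2 subsets of the eligible variables, only {Qa, Uc} blocks every backdoor path, so it is the unique smallest valid adjustment set.

{Qa, Uc}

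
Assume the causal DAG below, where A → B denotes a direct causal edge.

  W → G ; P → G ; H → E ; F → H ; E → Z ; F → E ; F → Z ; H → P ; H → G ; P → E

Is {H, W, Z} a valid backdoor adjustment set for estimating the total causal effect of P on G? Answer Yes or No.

Backdoor paths from P to G (paths whose first edge points into P):
  P1: P <- H -> G
Condition 1 (no descendant of P in the set): FAILS — Z is a descendant of P.
Condition 2 (every backdoor path blocked by {H, W, Z}):
  P1: blocked at fork node H ∈ conditioning set.
{H, W, Z} does not satisfy the backdoor criterion.

No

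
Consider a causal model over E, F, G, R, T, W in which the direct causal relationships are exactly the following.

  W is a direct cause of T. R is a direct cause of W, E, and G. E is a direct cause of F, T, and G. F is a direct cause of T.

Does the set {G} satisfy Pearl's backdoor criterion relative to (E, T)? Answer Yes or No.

No

Backdoor paths from E to T (paths whose first edge points into E):
  P1: E <- R -> W -> T
Condition 1 (no descendant of E in the set): FAILS — G is a descendant of E.
Condition 2 (every backdoor path blocked by {G}):
  P1: open — no interior node is in the conditioning set.
{G} does not satisfy the backdoor criterion.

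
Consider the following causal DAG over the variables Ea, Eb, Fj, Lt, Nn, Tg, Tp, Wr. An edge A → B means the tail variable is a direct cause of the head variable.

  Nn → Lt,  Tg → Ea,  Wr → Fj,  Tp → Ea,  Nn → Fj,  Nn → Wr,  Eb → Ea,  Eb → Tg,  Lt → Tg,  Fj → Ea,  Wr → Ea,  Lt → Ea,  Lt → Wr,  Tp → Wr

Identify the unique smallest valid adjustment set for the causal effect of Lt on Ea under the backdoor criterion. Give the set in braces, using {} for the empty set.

{Nn}

Variables eligible for adjustment (non-descendants of Lt, excluding Lt and Ea): {Eb, Nn, Tp}.
Backdoor paths from Lt to Ea:
  P1: Lt <- Nn -> Wr <- Tp -> Ea
  P2: Lt <- Nn -> Wr -> Fj -> Ea
  P3: Lt <- Nn -> Wr -> Ea
  P4: Lt <- Nn -> Fj <- Wr <- Tp -> Ea
  P5: Lt <- Nn -> Fj <- Wr -> Ea
  P6: Lt <- Nn -> Fj -> Ea
The empty set is not sufficient: P2 (Lt <- Nn -> Wr -> Fj -> Ea) has no collider blocking it and no conditioned non-collider, so it is open.
Try {Nn}:
  P1: blocked at fork node Nn ∈ conditioning set.
  P2: blocked at fork node Nn ∈ conditioning set.
  P3: blocked at fork node Nn ∈ conditioning set.
  P4: blocked at fork node Nn ∈ conditioning set.
  P5: blocked at fork node Nn ∈ conditioning set.
  P6: blocked at fork node Nn ∈ conditioning set.
{Nn} contains no descendant of Lt and blocks every backdoor path.
No other singleton works — e.g. {Eb} leaves P2 open — so {Nn} is the unique smallest valid adjustment set.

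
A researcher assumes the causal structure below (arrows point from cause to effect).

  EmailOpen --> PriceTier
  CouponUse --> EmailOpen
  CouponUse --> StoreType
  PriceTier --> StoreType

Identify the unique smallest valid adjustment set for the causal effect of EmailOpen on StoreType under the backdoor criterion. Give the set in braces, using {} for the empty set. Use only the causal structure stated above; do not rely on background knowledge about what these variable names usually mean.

{CouponUse}

Variables eligible for adjustment (non-descendants of EmailOpen, excluding EmailOpen and StoreType): {CouponUse}.
Backdoor paths from EmailOpen to StoreType:
  P1: EmailOpen <- CouponUse -> StoreType
The empty set is not sufficient: P1 (EmailOpen <- CouponUse -> StoreType) has no collider blocking it and no conditioned non-collider, so it is open.
Try {CouponUse}:
  P1: blocked at fork node CouponUse ∈ conditioning set.
{CouponUse} contains no descendant of EmailOpen and blocks every backdoor path.
{CouponUse} is the unique smallest valid adjustment set.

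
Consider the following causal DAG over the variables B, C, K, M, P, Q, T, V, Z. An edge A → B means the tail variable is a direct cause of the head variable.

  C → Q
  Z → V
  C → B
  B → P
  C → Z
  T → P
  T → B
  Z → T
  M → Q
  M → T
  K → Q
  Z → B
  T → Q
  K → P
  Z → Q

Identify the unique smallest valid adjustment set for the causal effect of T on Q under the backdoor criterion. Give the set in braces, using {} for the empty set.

Variables eligible for adjustment (non-descendants of T, excluding T and Q): {C, K, M, V, Z}.
Backdoor paths from T to Q:
  P1: T <- M -> Q
  P2: T <- Z <- C -> Q
  P3: T <- Z <- C -> B -> P <- K -> Q
  P4: T <- Z -> Q
  P5: T <- Z -> B <- C -> Q
  P6: T <- Z -> B -> P <- K -> Q
The empty set is not sufficient: P1 (T <- M -> Q) has no collider blocking it and no conditioned non-collider, so it is open.
Try {M, Z}:
  P1: blocked at fork node M ∈ conditioning set.
  P2: blocked at chain node Z ∈ conditioning set.
  P3: blocked at chain node Z ∈ conditioning set.
  P4: blocked at fork node Z ∈ conditioning set.
  P5: blocked at fork node Z ∈ conditioning set.
  P6: blocked at fork node Z ∈ conditioning set.
{M, Z} contains no descendant of T and blocks every backdoor path.
Every element of {M, Z} is needed (dropping M leaves P1 open; dropping Z leaves P2 open), so no proper subset is valid.
Among all size-2 subsets of the eligible variables, only {M, Z} blocks every backdoor path, so it is the unique smallest valid adjustment set.

{M, Z}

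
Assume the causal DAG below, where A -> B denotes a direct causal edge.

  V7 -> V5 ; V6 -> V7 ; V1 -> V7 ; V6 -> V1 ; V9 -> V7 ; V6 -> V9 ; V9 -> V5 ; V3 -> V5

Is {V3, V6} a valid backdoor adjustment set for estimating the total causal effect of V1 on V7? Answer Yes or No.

Backdoor paths from V1 to V7 (paths whose first edge points into V1):
  P1: V1 <- V6 -> V9 -> V7
  P2: V1 <- V6 -> V9 -> V5 <- V7
  P3: V1 <- V6 -> V7
Condition 1 (no descendant of V1 in the set): holds — descendants of V1 are {V5, V7}; none are in {V3, V6}.
Condition 2 (every backdoor path blocked by {V3, V6}):
  P1: blocked at fork node V6 ∈ conditioning set.
  P2: blocked at fork node V6 ∈ conditioning set.
  P3: blocked at fork node V6 ∈ conditioning set.
{V3, V6} satisfies the backdoor criterion.

Yes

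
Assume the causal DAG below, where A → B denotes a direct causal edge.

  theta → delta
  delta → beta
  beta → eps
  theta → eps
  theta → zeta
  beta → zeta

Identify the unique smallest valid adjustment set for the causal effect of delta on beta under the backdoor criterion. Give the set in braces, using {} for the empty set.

Variables eligible for adjustment (non-descendants of delta, excluding delta and beta): {theta}.
Backdoor paths from delta to beta:
  P1: delta <- theta -> zeta <- beta
  P2: delta <- theta -> eps <- beta
Each backdoor path contains an unconditioned collider, so every path is already blocked with the empty conditioning set:
  P1: blocked at collider zeta (neither it nor any descendant is in the conditioning set).
  P2: blocked at collider eps (neither it nor any descendant is in the conditioning set).
The empty set is therefore the unique smallest valid set.

{}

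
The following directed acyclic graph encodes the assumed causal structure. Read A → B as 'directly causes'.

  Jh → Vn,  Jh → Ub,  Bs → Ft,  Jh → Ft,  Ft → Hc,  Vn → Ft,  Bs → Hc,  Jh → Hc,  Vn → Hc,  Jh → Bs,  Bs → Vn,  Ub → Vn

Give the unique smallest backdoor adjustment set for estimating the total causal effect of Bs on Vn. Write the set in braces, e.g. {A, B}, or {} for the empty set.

Variables eligible for adjustment (non-descendants of Bs, excluding Bs and Vn): {Jh, Ub}.
Backdoor paths from Bs to Vn:
  P1: Bs <- Jh -> Ub -> Vn
  P2: Bs <- Jh -> Vn
  P3: Bs <- Jh -> Ft <- Vn
  P4: Bs <- Jh -> Ft -> Hc <- Vn
  P5: Bs <- Jh -> Hc <- Vn
  P6: Bs <- Jh -> Hc <- Ft <- Vn
The empty set is not sufficient: P1 (Bs <- Jh -> Ub -> Vn) has no collider blocking it and no conditioned non-collider, so it is open.
Try {Jh}:
  P1: blocked at fork node Jh ∈ conditioning set.
  P2: blocked at fork node Jh ∈ conditioning set.
  P3: blocked at fork node Jh ∈ conditioning set.
  P4: blocked at fork node Jh ∈ conditioning set.
  P5: blocked at fork node Jh ∈ conditioning set.
  P6: blocked at fork node Jh ∈ conditioning set.
{Jh} contains no descendant of Bs and blocks every backdoor path.
No other singleton works — e.g. {Ub} leaves P2 open — so {Jh} is the unique smallest valid adjustment set.

{Jh}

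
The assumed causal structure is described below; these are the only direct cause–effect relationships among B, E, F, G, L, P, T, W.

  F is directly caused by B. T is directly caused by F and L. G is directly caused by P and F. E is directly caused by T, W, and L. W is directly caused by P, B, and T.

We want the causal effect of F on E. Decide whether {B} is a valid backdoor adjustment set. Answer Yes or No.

Backdoor paths from F to E (paths whose first edge points into F):
  P1: F <- B -> W <- T <- L -> E
  P2: F <- B -> W <- T -> E
  P3: F <- B -> W -> E
Condition 1 (no descendant of F in the set): holds — descendants of F are {E, G, T, W}; none are in {B}.
Condition 2 (every backdoor path blocked by {B}):
  P1: blocked at fork node B ∈ conditioning set.
  P2: blocked at fork node B ∈ conditioning set.
  P3: blocked at fork node B ∈ conditioning set.
{B} satisfies the backdoor criterion.

Yes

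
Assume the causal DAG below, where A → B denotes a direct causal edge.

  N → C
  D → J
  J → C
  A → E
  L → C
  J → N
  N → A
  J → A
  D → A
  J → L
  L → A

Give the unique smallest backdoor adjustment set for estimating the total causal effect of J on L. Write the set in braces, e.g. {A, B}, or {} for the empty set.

{}

Variables eligible for adjustment (non-descendants of J, excluding J and L): {D}.
Backdoor paths from J to L:
  P1: J <- D -> A <- N -> C <- L
  P2: J <- D -> A <- L
Each backdoor path contains an unconditioned collider, so every path is already blocked with the empty conditioning set:
  P1: blocked at collider A (neither it nor any descendant is in the conditioning set).
  P2: blocked at collider A (neither it nor any descendant is in the conditioning set).
The empty set is therefore the unique smallest valid set.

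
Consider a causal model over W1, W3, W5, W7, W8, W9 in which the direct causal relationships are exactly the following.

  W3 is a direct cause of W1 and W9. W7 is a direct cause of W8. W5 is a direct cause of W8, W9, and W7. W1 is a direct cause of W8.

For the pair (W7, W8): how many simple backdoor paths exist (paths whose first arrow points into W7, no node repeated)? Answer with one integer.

2

A backdoor path from W7 to W8 is any simple undirected path whose first edge points into W7 (i.e. leaves W7 via a parent).
Parents of W7: {W5}.
Enumerating:
  P1: W7 <- W5 -> W8
  P2: W7 <- W5 -> W9 <- W3 -> W1 -> W8
That exhausts the simple backdoor paths. Count: 2.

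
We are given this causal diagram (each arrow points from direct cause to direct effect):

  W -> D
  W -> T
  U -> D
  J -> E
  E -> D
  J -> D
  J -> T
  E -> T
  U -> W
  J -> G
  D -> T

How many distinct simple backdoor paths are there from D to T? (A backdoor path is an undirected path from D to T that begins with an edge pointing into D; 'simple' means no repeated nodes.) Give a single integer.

A backdoor path from D to T is any simple undirected path whose first edge points into D (i.e. leaves D via a parent).
Parents of D: {E, J, U, W}.
Enumerating:
  P1: D <- U -> W -> T
  P2: D <- J -> E -> T
  P3: D <- J -> T
  P4: D <- E <- J -> T
  P5: D <- E -> T
  P6: D <- W -> T
That exhausts the simple backdoor paths. Count: 6.

6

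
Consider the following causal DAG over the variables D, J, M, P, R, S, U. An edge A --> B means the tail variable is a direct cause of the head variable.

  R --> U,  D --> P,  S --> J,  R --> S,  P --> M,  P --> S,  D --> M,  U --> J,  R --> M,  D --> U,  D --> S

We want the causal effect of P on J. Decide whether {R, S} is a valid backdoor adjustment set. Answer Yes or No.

No

Backdoor paths from P to J (paths whose first edge points into P):
  P1: P <- D -> M <- R -> U -> J
  P2: P <- D -> M <- R -> S -> J
  P3: P <- D -> U <- R -> S -> J
  P4: P <- D -> U -> J
  P5: P <- D -> S <- R -> U -> J
  P6: P <- D -> S -> J
Condition 1 (no descendant of P in the set): FAILS — S is a descendant of P.
Condition 2 (every backdoor path blocked by {R, S}):
  P1: blocked at collider M (neither it nor any descendant is in the conditioning set).
  P2: blocked at collider M (neither it nor any descendant is in the conditioning set).
  P3: blocked at collider U (neither it nor any descendant is in the conditioning set).
  P4: open — no interior node is in the conditioning set.
  P5: blocked at fork node R ∈ conditioning set.
  P6: blocked at chain node S ∈ conditioning set.
{R, S} does not satisfy the backdoor criterion.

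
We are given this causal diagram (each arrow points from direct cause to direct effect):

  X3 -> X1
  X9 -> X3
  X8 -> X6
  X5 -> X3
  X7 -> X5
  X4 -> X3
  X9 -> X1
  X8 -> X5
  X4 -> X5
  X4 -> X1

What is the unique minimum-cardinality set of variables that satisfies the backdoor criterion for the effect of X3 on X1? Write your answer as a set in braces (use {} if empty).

Variables eligible for adjustment (non-descendants of X3, excluding X3 and X1): {X4, X5, X6, X7, X8, X9}.
Backdoor paths from X3 to X1:
  P1: X3 <- X4 -> X1
  P2: X3 <- X9 -> X1
  P3: X3 <- X5 <- X4 -> X1
The empty set is not sufficient: P1 (X3 <- X4 -> X1) has no collider blocking it and no conditioned non-collider, so it is open.
Try {X4, X9}:
  P1: blocked at fork node X4 ∈ conditioning set.
  P2: blocked at fork node X9 ∈ conditioning set.
  P3: blocked at fork node X4 ∈ conditioning set.
{X4, X9} contains no descendant of X3 and blocks every backdoor path.
Every element of {X4, X9} is needed (dropping X4 leaves P1 open; dropping X9 leaves P2 open), so no proper subset is valid.
Among all size-2 subsets of the eligible variables, only {X4, X9} blocks every backdoor path, so it is the unique smallest valid adjustment set.

{X4, X9}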